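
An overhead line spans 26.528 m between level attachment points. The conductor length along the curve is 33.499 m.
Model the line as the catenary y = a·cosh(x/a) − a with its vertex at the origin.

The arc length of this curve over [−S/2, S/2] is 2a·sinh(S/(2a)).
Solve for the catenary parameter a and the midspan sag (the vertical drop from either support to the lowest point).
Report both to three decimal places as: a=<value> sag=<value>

a=10.957 sag=9.058

seed: a₀ = √(S³/(24(L−S))) = √(26.528³/(24·6.971)) = 10.563397
iter 1: u=1.255657  f(a)=+5.706e-01  f'(a)=-1.540e+00  a ← 10.563397 − (+5.706e-01/-1.540e+00) = 10.933940
iter 2: u=1.213103  f(a)=+3.140e-02  f'(a)=-1.375e+00  a ← 10.933940 − (+3.140e-02/-1.375e+00) = 10.956781
iter 3: u=1.210575  f(a)=+1.073e-04  f'(a)=-1.365e+00  a ← 10.956781 − (+1.073e-04/-1.365e+00) = 10.956860
iter 4: u=1.210566  f(a)=+1.263e-09  f'(a)=-1.365e+00  a ← 10.956860 − (+1.263e-09/-1.365e+00) = 10.956860
iter 5: u=1.210566  f(a)=+7.105e-15  f'(a)=-1.365e+00  a ← 10.956860 − (+7.105e-15/-1.365e+00) = 10.956860
converged: |Δa| < 1e-12 after 5 iterations
sag = a·(cosh(S/(2a)) − 1) = 10.956860·(cosh(1.210566) − 1) = 9.058098
T_max/T_min = cosh(S/(2a)) = 1.826706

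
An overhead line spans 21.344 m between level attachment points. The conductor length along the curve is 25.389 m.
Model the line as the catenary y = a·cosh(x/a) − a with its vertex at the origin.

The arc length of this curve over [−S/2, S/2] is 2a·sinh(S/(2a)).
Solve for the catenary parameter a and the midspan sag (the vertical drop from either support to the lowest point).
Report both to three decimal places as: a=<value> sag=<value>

seed: a₀ = √(S³/(24(L−S))) = √(21.344³/(24·4.045)) = 10.008035
iter 1: u=1.066343  f(a)=+2.363e-01  f'(a)=-9.041e-01  a ← 10.008035 − (+2.363e-01/-9.041e-01) = 10.269408
iter 2: u=1.039203  f(a)=+9.574e-03  f'(a)=-8.322e-01  a ← 10.269408 − (+9.574e-03/-8.322e-01) = 10.280912
iter 3: u=1.038040  f(a)=+1.718e-05  f'(a)=-8.292e-01  a ← 10.280912 − (+1.718e-05/-8.292e-01) = 10.280933
iter 4: u=1.038038  f(a)=+5.558e-11  f'(a)=-8.292e-01  a ← 10.280933 − (+5.558e-11/-8.292e-01) = 10.280933
iter 5: u=1.038038  f(a)=+0.000e+00  f'(a)=-8.292e-01  a ← 10.280933 − (+0.000e+00/-8.292e-01) = 10.280933
converged: |Δa| < 1e-12 after 5 iterations
sag = a·(cosh(S/(2a)) − 1) = 10.280933·(cosh(1.038038) − 1) = 6.054547
T_max/T_min = cosh(S/(2a)) = 1.588910

a=10.281 sag=6.055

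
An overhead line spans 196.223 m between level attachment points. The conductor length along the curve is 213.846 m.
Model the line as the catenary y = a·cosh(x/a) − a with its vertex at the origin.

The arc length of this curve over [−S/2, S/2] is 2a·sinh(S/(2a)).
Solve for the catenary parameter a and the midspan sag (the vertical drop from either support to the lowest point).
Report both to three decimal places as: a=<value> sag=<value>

a=135.418 sag=37.124

seed: a₀ = √(S³/(24(L−S))) = √(196.223³/(24·17.623)) = 133.653189
iter 1: u=0.734075  f(a)=+4.810e-01  f'(a)=-2.782e-01  a ← 133.653189 − (+4.810e-01/-2.782e-01) = 135.382022
iter 2: u=0.724701  f(a)=+9.491e-03  f'(a)=-2.673e-01  a ← 135.382022 − (+9.491e-03/-2.673e-01) = 135.417528
iter 3: u=0.724511  f(a)=+3.861e-06  f'(a)=-2.671e-01  a ← 135.417528 − (+3.861e-06/-2.671e-01) = 135.417542
iter 4: u=0.724511  f(a)=+5.969e-13  f'(a)=-2.671e-01  a ← 135.417542 − (+5.969e-13/-2.671e-01) = 135.417542
converged: |Δa| < 1e-12 after 4 iterations
sag = a·(cosh(S/(2a)) − 1) = 135.417542·(cosh(0.724511) − 1) = 37.123579
T_max/T_min = cosh(S/(2a)) = 1.274142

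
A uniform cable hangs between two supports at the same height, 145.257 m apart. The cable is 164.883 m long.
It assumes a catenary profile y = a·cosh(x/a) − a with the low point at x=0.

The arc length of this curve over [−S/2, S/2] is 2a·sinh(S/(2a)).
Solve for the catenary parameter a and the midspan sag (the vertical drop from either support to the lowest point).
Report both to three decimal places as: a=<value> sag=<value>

a=82.251 sag=34.204

seed: a₀ = √(S³/(24(L−S))) = √(145.257³/(24·19.626)) = 80.664805
iter 1: u=0.900374  f(a)=+8.110e-01  f'(a)=-5.272e-01  a ← 80.664805 − (+8.110e-01/-5.272e-01) = 82.203162
iter 2: u=0.883524  f(a)=+2.378e-02  f'(a)=-4.967e-01  a ← 82.203162 − (+2.378e-02/-4.967e-01) = 82.251043
iter 3: u=0.883010  f(a)=+2.182e-05  f'(a)=-4.958e-01  a ← 82.251043 − (+2.182e-05/-4.958e-01) = 82.251087
iter 4: u=0.883010  f(a)=+1.842e-11  f'(a)=-4.958e-01  a ← 82.251087 − (+1.842e-11/-4.958e-01) = 82.251087
converged: |Δa| < 1e-12 after 4 iterations
sag = a·(cosh(S/(2a)) − 1) = 82.251087·(cosh(0.883010) − 1) = 34.204236
T_max/T_min = cosh(S/(2a)) = 1.415851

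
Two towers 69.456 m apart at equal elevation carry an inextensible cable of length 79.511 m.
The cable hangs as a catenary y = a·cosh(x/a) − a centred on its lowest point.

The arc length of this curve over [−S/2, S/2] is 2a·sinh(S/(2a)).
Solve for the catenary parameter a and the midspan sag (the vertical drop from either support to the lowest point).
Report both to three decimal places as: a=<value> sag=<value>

seed: a₀ = √(S³/(24(L−S))) = √(69.456³/(24·10.055)) = 37.262157
iter 1: u=0.931991  f(a)=+4.458e-01  f'(a)=-5.880e-01  a ← 37.262157 − (+4.458e-01/-5.880e-01) = 38.020319
iter 2: u=0.913406  f(a)=+1.397e-02  f'(a)=-5.517e-01  a ← 38.020319 − (+1.397e-02/-5.517e-01) = 38.045641
iter 3: u=0.912798  f(a)=+1.470e-05  f'(a)=-5.506e-01  a ← 38.045641 − (+1.470e-05/-5.506e-01) = 38.045668
iter 4: u=0.912798  f(a)=+1.630e-11  f'(a)=-5.506e-01  a ← 38.045668 − (+1.630e-11/-5.506e-01) = 38.045668
converged: |Δa| < 1e-12 after 4 iterations
sag = a·(cosh(S/(2a)) − 1) = 38.045668·(cosh(0.912798) − 1) = 16.981349
T_max/T_min = cosh(S/(2a)) = 1.446341

a=38.046 sag=16.981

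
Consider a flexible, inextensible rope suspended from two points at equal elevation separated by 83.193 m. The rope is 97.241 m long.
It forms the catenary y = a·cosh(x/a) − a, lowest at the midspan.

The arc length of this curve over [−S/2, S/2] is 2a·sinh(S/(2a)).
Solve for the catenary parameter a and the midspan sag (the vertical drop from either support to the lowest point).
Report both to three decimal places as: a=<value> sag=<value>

a=42.334 sag=22.134

seed: a₀ = √(S³/(24(L−S))) = √(83.193³/(24·14.048)) = 41.325423
iter 1: u=1.006560  f(a)=+7.291e-01  f'(a)=-7.513e-01  a ← 41.325423 − (+7.291e-01/-7.513e-01) = 42.295823
iter 2: u=0.983466  f(a)=+2.647e-02  f'(a)=-6.976e-01  a ← 42.295823 − (+2.647e-02/-6.976e-01) = 42.333766
iter 3: u=0.982584  f(a)=+3.781e-05  f'(a)=-6.956e-01  a ← 42.333766 − (+3.781e-05/-6.956e-01) = 42.333820
iter 4: u=0.982583  f(a)=+7.738e-11  f'(a)=-6.956e-01  a ← 42.333820 − (+7.738e-11/-6.956e-01) = 42.333820
iter 5: u=0.982583  f(a)=+1.421e-14  f'(a)=-6.956e-01  a ← 42.333820 − (+1.421e-14/-6.956e-01) = 42.333820
converged: |Δa| < 1e-12 after 5 iterations
sag = a·(cosh(S/(2a)) − 1) = 42.333820·(cosh(0.982583) − 1) = 22.134043
T_max/T_min = cosh(S/(2a)) = 1.522845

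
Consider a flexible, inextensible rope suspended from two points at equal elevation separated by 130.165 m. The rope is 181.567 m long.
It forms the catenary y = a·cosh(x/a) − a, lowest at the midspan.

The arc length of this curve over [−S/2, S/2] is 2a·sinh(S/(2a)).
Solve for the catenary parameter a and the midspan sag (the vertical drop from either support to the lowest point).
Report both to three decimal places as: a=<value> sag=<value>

seed: a₀ = √(S³/(24(L−S))) = √(130.165³/(24·51.402)) = 42.281044
iter 1: u=1.539283  f(a)=+6.445e+00  f'(a)=-3.058e+00  a ← 42.281044 − (+6.445e+00/-3.058e+00) = 44.388179
iter 2: u=1.466212  f(a)=+5.131e-01  f'(a)=-2.589e+00  a ← 44.388179 − (+5.131e-01/-2.589e+00) = 44.586349
iter 3: u=1.459696  f(a)=+3.874e-03  f'(a)=-2.550e+00  a ← 44.586349 − (+3.874e-03/-2.550e+00) = 44.587868
iter 4: u=1.459646  f(a)=+2.246e-07  f'(a)=-2.550e+00  a ← 44.587868 − (+2.246e-07/-2.550e+00) = 44.587868
iter 5: u=1.459646  f(a)=+0.000e+00  f'(a)=-2.550e+00  a ← 44.587868 − (+0.000e+00/-2.550e+00) = 44.587868
converged: |Δa| < 1e-12 after 5 iterations
sag = a·(cosh(S/(2a)) − 1) = 44.587868·(cosh(1.459646) − 1) = 56.554219
T_max/T_min = cosh(S/(2a)) = 2.268377

a=44.588 sag=56.554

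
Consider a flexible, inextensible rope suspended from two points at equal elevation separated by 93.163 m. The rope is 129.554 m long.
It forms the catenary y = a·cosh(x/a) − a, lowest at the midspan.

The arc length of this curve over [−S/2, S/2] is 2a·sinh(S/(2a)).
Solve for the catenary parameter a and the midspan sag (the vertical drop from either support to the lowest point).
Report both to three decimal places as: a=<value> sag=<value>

a=32.071 sag=40.211

seed: a₀ = √(S³/(24(L−S))) = √(93.163³/(24·36.391)) = 30.427242
iter 1: u=1.530914  f(a)=+4.510e+00  f'(a)=-3.002e+00  a ← 30.427242 − (+4.510e+00/-3.002e+00) = 31.929877
iter 2: u=1.458869  f(a)=+3.556e-01  f'(a)=-2.545e+00  a ← 31.929877 − (+3.556e-01/-2.545e+00) = 32.069602
iter 3: u=1.452513  f(a)=+2.629e-03  f'(a)=-2.508e+00  a ← 32.069602 − (+2.629e-03/-2.508e+00) = 32.070650
iter 4: u=1.452465  f(a)=+1.461e-07  f'(a)=-2.508e+00  a ← 32.070650 − (+1.461e-07/-2.508e+00) = 32.070650
iter 5: u=1.452465  f(a)=-2.842e-14  f'(a)=-2.508e+00  a ← 32.070650 − (-2.842e-14/-2.508e+00) = 32.070650
converged: |Δa| < 1e-12 after 5 iterations
sag = a·(cosh(S/(2a)) − 1) = 32.070650·(cosh(1.452465) − 1) = 40.210650
T_max/T_min = cosh(S/(2a)) = 2.253815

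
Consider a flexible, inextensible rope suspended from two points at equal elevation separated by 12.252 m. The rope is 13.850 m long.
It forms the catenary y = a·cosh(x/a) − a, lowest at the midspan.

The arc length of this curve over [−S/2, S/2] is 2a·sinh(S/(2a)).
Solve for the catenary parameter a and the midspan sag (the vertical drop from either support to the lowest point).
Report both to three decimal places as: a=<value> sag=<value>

seed: a₀ = √(S³/(24(L−S))) = √(12.252³/(24·1.598)) = 6.924947
iter 1: u=0.884628  f(a)=+6.370e-02  f'(a)=-4.987e-01  a ← 6.924947 − (+6.370e-02/-4.987e-01) = 7.052699
iter 2: u=0.868604  f(a)=+1.806e-03  f'(a)=-4.708e-01  a ← 7.052699 − (+1.806e-03/-4.708e-01) = 7.056535
iter 3: u=0.868132  f(a)=+1.544e-06  f'(a)=-4.699e-01  a ← 7.056535 − (+1.544e-06/-4.699e-01) = 7.056538
iter 4: u=0.868131  f(a)=+1.135e-12  f'(a)=-4.699e-01  a ← 7.056538 − (+1.135e-12/-4.699e-01) = 7.056538
converged: |Δa| < 1e-12 after 4 iterations
sag = a·(cosh(S/(2a)) − 1) = 7.056538·(cosh(0.868131) − 1) = 2.830340
T_max/T_min = cosh(S/(2a)) = 1.401095

a=7.057 sag=2.830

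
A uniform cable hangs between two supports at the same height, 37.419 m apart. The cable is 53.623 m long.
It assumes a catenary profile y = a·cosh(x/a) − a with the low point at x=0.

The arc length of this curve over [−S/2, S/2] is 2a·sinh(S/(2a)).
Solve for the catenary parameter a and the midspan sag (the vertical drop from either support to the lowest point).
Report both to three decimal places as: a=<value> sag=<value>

a=12.297 sag=17.200

seed: a₀ = √(S³/(24(L−S))) = √(37.419³/(24·16.204)) = 11.607041
iter 1: u=1.611909  f(a)=+2.240e+00  f'(a)=-3.588e+00  a ← 11.607041 − (+2.240e+00/-3.588e+00) = 12.231348
iter 2: u=1.529635  f(a)=+1.934e-01  f'(a)=-2.993e+00  a ← 12.231348 − (+1.934e-01/-2.993e+00) = 12.295976
iter 3: u=1.521595  f(a)=+1.743e-03  f'(a)=-2.939e+00  a ← 12.295976 − (+1.743e-03/-2.939e+00) = 12.296570
iter 4: u=1.521522  f(a)=+1.444e-07  f'(a)=-2.939e+00  a ← 12.296570 − (+1.444e-07/-2.939e+00) = 12.296570
iter 5: u=1.521522  f(a)=+0.000e+00  f'(a)=-2.939e+00  a ← 12.296570 − (+0.000e+00/-2.939e+00) = 12.296570
converged: |Δa| < 1e-12 after 5 iterations
sag = a·(cosh(S/(2a)) − 1) = 12.296570·(cosh(1.521522) − 1) = 17.200246
T_max/T_min = cosh(S/(2a)) = 2.398784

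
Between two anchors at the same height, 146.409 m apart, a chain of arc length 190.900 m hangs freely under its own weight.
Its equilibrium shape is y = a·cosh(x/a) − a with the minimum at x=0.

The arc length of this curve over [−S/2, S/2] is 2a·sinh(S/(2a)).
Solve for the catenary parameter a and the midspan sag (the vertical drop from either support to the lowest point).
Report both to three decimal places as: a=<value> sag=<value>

seed: a₀ = √(S³/(24(L−S))) = √(146.409³/(24·44.491)) = 54.213813
iter 1: u=1.350292  f(a)=+4.237e+00  f'(a)=-1.961e+00  a ← 54.213813 − (+4.237e+00/-1.961e+00) = 56.374540
iter 2: u=1.298538  f(a)=+2.664e-01  f'(a)=-1.721e+00  a ← 56.374540 − (+2.664e-01/-1.721e+00) = 56.529346
iter 3: u=1.294982  f(a)=+1.210e-03  f'(a)=-1.706e+00  a ← 56.529346 − (+1.210e-03/-1.706e+00) = 56.530056
iter 4: u=1.294966  f(a)=+2.523e-08  f'(a)=-1.705e+00  a ← 56.530056 − (+2.523e-08/-1.705e+00) = 56.530056
iter 5: u=1.294966  f(a)=+0.000e+00  f'(a)=-1.705e+00  a ← 56.530056 − (+0.000e+00/-1.705e+00) = 56.530056
converged: |Δa| < 1e-12 after 5 iterations
sag = a·(cosh(S/(2a)) − 1) = 56.530056·(cosh(1.294966) − 1) = 54.403932
T_max/T_min = cosh(S/(2a)) = 1.962390

a=56.530 sag=54.404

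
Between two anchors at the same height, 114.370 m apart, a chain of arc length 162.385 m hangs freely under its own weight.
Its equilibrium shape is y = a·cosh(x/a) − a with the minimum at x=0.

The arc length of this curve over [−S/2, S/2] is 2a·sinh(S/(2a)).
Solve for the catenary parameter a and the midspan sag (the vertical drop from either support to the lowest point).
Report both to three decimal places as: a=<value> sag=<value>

seed: a₀ = √(S³/(24(L−S))) = √(114.370³/(24·48.015)) = 36.030816
iter 1: u=1.587114  f(a)=+6.423e+00  f'(a)=-3.400e+00  a ← 36.030816 − (+6.423e+00/-3.400e+00) = 37.920006
iter 2: u=1.508043  f(a)=+5.397e-01  f'(a)=-2.850e+00  a ← 37.920006 − (+5.397e-01/-2.850e+00) = 38.109363
iter 3: u=1.500550  f(a)=+4.584e-03  f'(a)=-2.802e+00  a ← 38.109363 − (+4.584e-03/-2.802e+00) = 38.110999
iter 4: u=1.500485  f(a)=+3.369e-07  f'(a)=-2.802e+00  a ← 38.110999 − (+3.369e-07/-2.802e+00) = 38.110999
iter 5: u=1.500485  f(a)=-2.842e-14  f'(a)=-2.802e+00  a ← 38.110999 − (-2.842e-14/-2.802e+00) = 38.110999
converged: |Δa| < 1e-12 after 5 iterations
sag = a·(cosh(S/(2a)) − 1) = 38.110999·(cosh(1.500485) − 1) = 51.581087
T_max/T_min = cosh(S/(2a)) = 2.353444

a=38.111 sag=51.581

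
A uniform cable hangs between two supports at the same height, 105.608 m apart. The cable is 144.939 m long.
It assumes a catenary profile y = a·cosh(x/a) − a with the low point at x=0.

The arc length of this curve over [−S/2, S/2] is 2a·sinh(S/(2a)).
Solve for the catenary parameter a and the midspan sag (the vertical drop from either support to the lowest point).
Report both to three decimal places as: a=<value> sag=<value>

seed: a₀ = √(S³/(24(L−S))) = √(105.608³/(24·39.331)) = 35.324182
iter 1: u=1.494840  f(a)=+4.636e+00  f'(a)=-2.766e+00  a ← 35.324182 − (+4.636e+00/-2.766e+00) = 37.000170
iter 2: u=1.427129  f(a)=+3.503e-01  f'(a)=-2.362e+00  a ← 37.000170 − (+3.503e-01/-2.362e+00) = 37.148474
iter 3: u=1.421431  f(a)=+2.362e-03  f'(a)=-2.330e+00  a ← 37.148474 − (+2.362e-03/-2.330e+00) = 37.149487
iter 4: u=1.421392  f(a)=+1.090e-07  f'(a)=-2.330e+00  a ← 37.149487 − (+1.090e-07/-2.330e+00) = 37.149487
iter 5: u=1.421392  f(a)=+2.842e-14  f'(a)=-2.330e+00  a ← 37.149487 − (+2.842e-14/-2.330e+00) = 37.149487
converged: |Δa| < 1e-12 after 5 iterations
sag = a·(cosh(S/(2a)) − 1) = 37.149487·(cosh(1.421392) − 1) = 44.287070
T_max/T_min = cosh(S/(2a)) = 2.192131

a=37.149 sag=44.287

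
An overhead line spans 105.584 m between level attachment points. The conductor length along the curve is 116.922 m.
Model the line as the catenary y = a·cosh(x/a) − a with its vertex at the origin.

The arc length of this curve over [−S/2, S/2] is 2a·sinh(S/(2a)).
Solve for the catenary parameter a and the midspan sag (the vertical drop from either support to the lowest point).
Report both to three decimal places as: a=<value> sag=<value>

seed: a₀ = √(S³/(24(L−S))) = √(105.584³/(24·11.338)) = 65.769315
iter 1: u=0.802684  f(a)=+3.709e-01  f'(a)=-3.675e-01  a ← 65.769315 − (+3.709e-01/-3.675e-01) = 66.778556
iter 2: u=0.790553  f(a)=+8.710e-03  f'(a)=-3.504e-01  a ← 66.778556 − (+8.710e-03/-3.504e-01) = 66.803411
iter 3: u=0.790259  f(a)=+5.059e-06  f'(a)=-3.500e-01  a ← 66.803411 − (+5.059e-06/-3.500e-01) = 66.803425
iter 4: u=0.790259  f(a)=+1.705e-12  f'(a)=-3.500e-01  a ← 66.803425 − (+1.705e-12/-3.500e-01) = 66.803425
converged: |Δa| < 1e-12 after 4 iterations
sag = a·(cosh(S/(2a)) − 1) = 66.803425·(cosh(0.790259) − 1) = 21.968114
T_max/T_min = cosh(S/(2a)) = 1.328847

a=66.803 sag=21.968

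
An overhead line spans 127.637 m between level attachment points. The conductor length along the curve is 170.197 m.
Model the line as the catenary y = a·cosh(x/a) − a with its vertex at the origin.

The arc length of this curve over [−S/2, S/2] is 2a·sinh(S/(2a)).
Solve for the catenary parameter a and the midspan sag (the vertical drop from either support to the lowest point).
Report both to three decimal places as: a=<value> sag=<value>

a=47.222 sag=50.101

seed: a₀ = √(S³/(24(L−S))) = √(127.637³/(24·42.560)) = 45.118895
iter 1: u=1.414452  f(a)=+4.466e+00  f'(a)=-2.292e+00  a ← 45.118895 − (+4.466e+00/-2.292e+00) = 47.067398
iter 2: u=1.355896  f(a)=+3.056e-01  f'(a)=-1.988e+00  a ← 47.067398 − (+3.056e-01/-1.988e+00) = 47.221109
iter 3: u=1.351482  f(a)=+1.663e-03  f'(a)=-1.967e+00  a ← 47.221109 − (+1.663e-03/-1.967e+00) = 47.221955
iter 4: u=1.351458  f(a)=+4.987e-08  f'(a)=-1.966e+00  a ← 47.221955 − (+4.987e-08/-1.966e+00) = 47.221955
iter 5: u=1.351458  f(a)=+2.842e-14  f'(a)=-1.966e+00  a ← 47.221955 − (+2.842e-14/-1.966e+00) = 47.221955
converged: |Δa| < 1e-12 after 5 iterations
sag = a·(cosh(S/(2a)) − 1) = 47.221955·(cosh(1.351458) − 1) = 50.100538
T_max/T_min = cosh(S/(2a)) = 2.060959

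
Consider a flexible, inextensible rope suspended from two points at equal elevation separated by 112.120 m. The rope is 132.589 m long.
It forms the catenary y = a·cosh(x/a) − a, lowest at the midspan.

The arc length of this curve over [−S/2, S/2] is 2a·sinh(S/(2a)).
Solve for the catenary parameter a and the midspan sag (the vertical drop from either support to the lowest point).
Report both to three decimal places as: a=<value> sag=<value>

seed: a₀ = √(S³/(24(L−S))) = √(112.120³/(24·20.469)) = 53.563716
iter 1: u=1.046604  f(a)=+1.151e+00  f'(a)=-8.513e-01  a ← 53.563716 − (+1.151e+00/-8.513e-01) = 54.915402
iter 2: u=1.020843  f(a)=+4.500e-02  f'(a)=-7.859e-01  a ← 54.915402 − (+4.500e-02/-7.859e-01) = 54.972657
iter 3: u=1.019780  f(a)=+7.501e-05  f'(a)=-7.833e-01  a ← 54.972657 − (+7.501e-05/-7.833e-01) = 54.972753
iter 4: u=1.019778  f(a)=+2.092e-10  f'(a)=-7.833e-01  a ← 54.972753 − (+2.092e-10/-7.833e-01) = 54.972753
iter 5: u=1.019778  f(a)=+2.842e-14  f'(a)=-7.833e-01  a ← 54.972753 − (+2.842e-14/-7.833e-01) = 54.972753
converged: |Δa| < 1e-12 after 5 iterations
sag = a·(cosh(S/(2a)) − 1) = 54.972753·(cosh(1.019778) − 1) = 31.149046
T_max/T_min = cosh(S/(2a)) = 1.566627

a=54.973 sag=31.149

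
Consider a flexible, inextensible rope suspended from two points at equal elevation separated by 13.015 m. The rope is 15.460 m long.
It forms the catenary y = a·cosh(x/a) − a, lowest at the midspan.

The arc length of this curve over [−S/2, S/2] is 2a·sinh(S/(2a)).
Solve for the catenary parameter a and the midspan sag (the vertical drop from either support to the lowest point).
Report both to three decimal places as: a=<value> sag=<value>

seed: a₀ = √(S³/(24(L−S))) = √(13.015³/(24·2.445)) = 6.129446
iter 1: u=1.061678  f(a)=+1.416e-01  f'(a)=-8.914e-01  a ← 6.129446 − (+1.416e-01/-8.914e-01) = 6.288242
iter 2: u=1.034868  f(a)=+5.687e-03  f'(a)=-8.211e-01  a ← 6.288242 − (+5.687e-03/-8.211e-01) = 6.295168
iter 3: u=1.033729  f(a)=+1.003e-05  f'(a)=-8.182e-01  a ← 6.295168 − (+1.003e-05/-8.182e-01) = 6.295181
iter 4: u=1.033727  f(a)=+3.133e-11  f'(a)=-8.182e-01  a ← 6.295181 − (+3.133e-11/-8.182e-01) = 6.295181
iter 5: u=1.033727  f(a)=+3.553e-15  f'(a)=-8.182e-01  a ← 6.295181 − (+3.553e-15/-8.182e-01) = 6.295181
converged: |Δa| < 1e-12 after 5 iterations
sag = a·(cosh(S/(2a)) − 1) = 6.295181·(cosh(1.033727) − 1) = 3.673881
T_max/T_min = cosh(S/(2a)) = 1.583602

a=6.295 sag=3.674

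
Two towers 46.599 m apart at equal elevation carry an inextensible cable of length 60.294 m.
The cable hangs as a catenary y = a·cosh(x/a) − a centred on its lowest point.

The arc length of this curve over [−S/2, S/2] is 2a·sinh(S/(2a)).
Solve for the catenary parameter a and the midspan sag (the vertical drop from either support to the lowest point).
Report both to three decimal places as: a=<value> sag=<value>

a=18.272 sag=16.980

seed: a₀ = √(S³/(24(L−S))) = √(46.599³/(24·13.695)) = 17.546005
iter 1: u=1.327909  f(a)=+1.259e+00  f'(a)=-1.854e+00  a ← 17.546005 − (+1.259e+00/-1.854e+00) = 18.225216
iter 2: u=1.278421  f(a)=+7.682e-02  f'(a)=-1.634e+00  a ← 18.225216 − (+7.682e-02/-1.634e+00) = 18.272222
iter 3: u=1.275132  f(a)=+3.269e-04  f'(a)=-1.620e+00  a ← 18.272222 − (+3.269e-04/-1.620e+00) = 18.272424
iter 4: u=1.275118  f(a)=+5.976e-09  f'(a)=-1.620e+00  a ← 18.272424 − (+5.976e-09/-1.620e+00) = 18.272424
iter 5: u=1.275118  f(a)=+0.000e+00  f'(a)=-1.620e+00  a ← 18.272424 − (+0.000e+00/-1.620e+00) = 18.272424
converged: |Δa| < 1e-12 after 5 iterations
sag = a·(cosh(S/(2a)) − 1) = 18.272424·(cosh(1.275118) − 1) = 16.979854
T_max/T_min = cosh(S/(2a)) = 1.929261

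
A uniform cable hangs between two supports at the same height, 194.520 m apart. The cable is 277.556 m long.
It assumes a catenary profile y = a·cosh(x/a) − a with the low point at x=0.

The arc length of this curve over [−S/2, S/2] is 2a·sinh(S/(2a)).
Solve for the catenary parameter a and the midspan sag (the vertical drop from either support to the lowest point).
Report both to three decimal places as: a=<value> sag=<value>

seed: a₀ = √(S³/(24(L−S))) = √(194.520³/(24·83.036)) = 60.772564
iter 1: u=1.600393  f(a)=+1.131e+01  f'(a)=-3.500e+00  a ← 60.772564 − (+1.131e+01/-3.500e+00) = 64.003067
iter 2: u=1.519615  f(a)=+9.641e-01  f'(a)=-2.926e+00  a ← 64.003067 − (+9.641e-01/-2.926e+00) = 64.332533
iter 3: u=1.511832  f(a)=+8.454e-03  f'(a)=-2.875e+00  a ← 64.332533 − (+8.454e-03/-2.875e+00) = 64.335473
iter 4: u=1.511763  f(a)=+6.626e-07  f'(a)=-2.875e+00  a ← 64.335473 − (+6.626e-07/-2.875e+00) = 64.335474
iter 5: u=1.511763  f(a)=+0.000e+00  f'(a)=-2.875e+00  a ← 64.335474 − (+0.000e+00/-2.875e+00) = 64.335474
converged: |Δa| < 1e-12 after 5 iterations
sag = a·(cosh(S/(2a)) − 1) = 64.335474·(cosh(1.511763) − 1) = 88.629838
T_max/T_min = cosh(S/(2a)) = 2.377620

a=64.335 sag=88.630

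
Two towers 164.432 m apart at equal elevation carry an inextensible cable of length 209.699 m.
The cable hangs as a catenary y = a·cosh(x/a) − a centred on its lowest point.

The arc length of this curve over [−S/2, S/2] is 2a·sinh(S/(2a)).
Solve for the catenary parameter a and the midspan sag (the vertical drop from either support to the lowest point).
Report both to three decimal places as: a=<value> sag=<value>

seed: a₀ = √(S³/(24(L−S))) = √(164.432³/(24·45.267)) = 63.970984
iter 1: u=1.285208  f(a)=+3.889e+00  f'(a)=-1.663e+00  a ← 63.970984 − (+3.889e+00/-1.663e+00) = 66.309198
iter 2: u=1.239888  f(a)=+2.234e-01  f'(a)=-1.477e+00  a ← 66.309198 − (+2.234e-01/-1.477e+00) = 66.460430
iter 3: u=1.237067  f(a)=+8.365e-04  f'(a)=-1.466e+00  a ← 66.460430 − (+8.365e-04/-1.466e+00) = 66.461001
iter 4: u=1.237056  f(a)=+1.183e-08  f'(a)=-1.466e+00  a ← 66.461001 − (+1.183e-08/-1.466e+00) = 66.461001
iter 5: u=1.237056  f(a)=+0.000e+00  f'(a)=-1.466e+00  a ← 66.461001 − (+0.000e+00/-1.466e+00) = 66.461001
converged: |Δa| < 1e-12 after 5 iterations
sag = a·(cosh(S/(2a)) − 1) = 66.461001·(cosh(1.237056) − 1) = 57.677963
T_max/T_min = cosh(S/(2a)) = 1.867847

a=66.461 sag=57.678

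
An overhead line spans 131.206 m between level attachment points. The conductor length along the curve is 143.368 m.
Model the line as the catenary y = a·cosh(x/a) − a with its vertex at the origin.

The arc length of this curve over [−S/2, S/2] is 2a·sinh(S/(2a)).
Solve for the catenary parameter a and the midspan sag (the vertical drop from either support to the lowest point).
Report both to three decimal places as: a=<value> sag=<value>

a=89.165 sag=25.242

seed: a₀ = √(S³/(24(L−S))) = √(131.206³/(24·12.162)) = 87.967535
iter 1: u=0.745764  f(a)=+3.427e-01  f'(a)=-2.922e-01  a ← 87.967535 − (+3.427e-01/-2.922e-01) = 89.140425
iter 2: u=0.735951  f(a)=+6.975e-03  f'(a)=-2.804e-01  a ← 89.140425 − (+6.975e-03/-2.804e-01) = 89.165298
iter 3: u=0.735746  f(a)=+3.022e-06  f'(a)=-2.802e-01  a ← 89.165298 − (+3.022e-06/-2.802e-01) = 89.165309
iter 4: u=0.735746  f(a)=+5.969e-13  f'(a)=-2.802e-01  a ← 89.165309 − (+5.969e-13/-2.802e-01) = 89.165309
converged: |Δa| < 1e-12 after 4 iterations
sag = a·(cosh(S/(2a)) − 1) = 89.165309·(cosh(0.735746) − 1) = 25.242069
T_max/T_min = cosh(S/(2a)) = 1.283093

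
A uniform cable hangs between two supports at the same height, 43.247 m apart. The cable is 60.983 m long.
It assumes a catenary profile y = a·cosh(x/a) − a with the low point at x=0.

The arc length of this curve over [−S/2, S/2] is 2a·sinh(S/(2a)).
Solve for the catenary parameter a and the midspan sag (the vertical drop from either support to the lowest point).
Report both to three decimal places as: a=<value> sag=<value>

seed: a₀ = √(S³/(24(L−S))) = √(43.247³/(24·17.736)) = 13.784802
iter 1: u=1.568648  f(a)=+2.314e+00  f'(a)=-3.265e+00  a ← 13.784802 − (+2.314e+00/-3.265e+00) = 14.493722
iter 2: u=1.491922  f(a)=+1.905e-01  f'(a)=-2.747e+00  a ← 14.493722 − (+1.905e-01/-2.747e+00) = 14.563068
iter 3: u=1.484818  f(a)=+1.547e-03  f'(a)=-2.703e+00  a ← 14.563068 − (+1.547e-03/-2.703e+00) = 14.563640
iter 4: u=1.484759  f(a)=+1.038e-07  f'(a)=-2.703e+00  a ← 14.563640 − (+1.038e-07/-2.703e+00) = 14.563640
iter 5: u=1.484759  f(a)=-7.105e-15  f'(a)=-2.703e+00  a ← 14.563640 − (-7.105e-15/-2.703e+00) = 14.563640
converged: |Δa| < 1e-12 after 5 iterations
sag = a·(cosh(S/(2a)) − 1) = 14.563640·(cosh(1.484759) − 1) = 19.227353
T_max/T_min = cosh(S/(2a)) = 2.320230

a=14.564 sag=19.227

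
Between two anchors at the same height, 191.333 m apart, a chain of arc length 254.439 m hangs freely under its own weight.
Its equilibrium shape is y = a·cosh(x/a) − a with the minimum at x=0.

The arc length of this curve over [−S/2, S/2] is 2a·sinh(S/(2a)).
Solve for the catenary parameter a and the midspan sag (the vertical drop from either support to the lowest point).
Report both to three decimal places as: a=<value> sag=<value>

seed: a₀ = √(S³/(24(L−S))) = √(191.333³/(24·63.106)) = 68.005474
iter 1: u=1.406747  f(a)=+6.547e+00  f'(a)=-2.250e+00  a ← 68.005474 − (+6.547e+00/-2.250e+00) = 70.914921
iter 2: u=1.349032  f(a)=+4.436e-01  f'(a)=-1.955e+00  a ← 70.914921 − (+4.436e-01/-1.955e+00) = 71.141851
iter 3: u=1.344729  f(a)=+2.364e-03  f'(a)=-1.934e+00  a ← 71.141851 − (+2.364e-03/-1.934e+00) = 71.143074
iter 4: u=1.344706  f(a)=+6.790e-08  f'(a)=-1.934e+00  a ← 71.143074 − (+6.790e-08/-1.934e+00) = 71.143074
iter 5: u=1.344706  f(a)=+2.842e-14  f'(a)=-1.934e+00  a ← 71.143074 − (+2.842e-14/-1.934e+00) = 71.143074
converged: |Δa| < 1e-12 after 5 iterations
sag = a·(cosh(S/(2a)) − 1) = 71.143074·(cosh(1.344706) − 1) = 74.617477
T_max/T_min = cosh(S/(2a)) = 2.048837

a=71.143 sag=74.617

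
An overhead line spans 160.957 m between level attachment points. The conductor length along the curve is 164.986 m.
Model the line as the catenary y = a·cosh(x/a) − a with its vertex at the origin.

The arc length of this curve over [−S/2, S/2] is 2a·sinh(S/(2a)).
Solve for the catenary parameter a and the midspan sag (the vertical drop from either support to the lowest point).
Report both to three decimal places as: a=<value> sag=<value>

seed: a₀ = √(S³/(24(L−S))) = √(160.957³/(24·4.029)) = 207.663681
iter 1: u=0.387542  f(a)=+3.036e-02  f'(a)=-3.939e-02  a ← 207.663681 − (+3.036e-02/-3.939e-02) = 208.434556
iter 2: u=0.386109  f(a)=+1.699e-04  f'(a)=-3.895e-02  a ← 208.434556 − (+1.699e-04/-3.895e-02) = 208.438919
iter 3: u=0.386101  f(a)=+5.387e-09  f'(a)=-3.895e-02  a ← 208.438919 − (+5.387e-09/-3.895e-02) = 208.438919
iter 4: u=0.386101  f(a)=+0.000e+00  f'(a)=-3.895e-02  a ← 208.438919 − (+0.000e+00/-3.895e-02) = 208.438919
converged: |Δa| < 1e-12 after 4 iterations
sag = a·(cosh(S/(2a)) − 1) = 208.438919·(cosh(0.386101) − 1) = 15.730388
T_max/T_min = cosh(S/(2a)) = 1.075468

a=208.439 sag=15.730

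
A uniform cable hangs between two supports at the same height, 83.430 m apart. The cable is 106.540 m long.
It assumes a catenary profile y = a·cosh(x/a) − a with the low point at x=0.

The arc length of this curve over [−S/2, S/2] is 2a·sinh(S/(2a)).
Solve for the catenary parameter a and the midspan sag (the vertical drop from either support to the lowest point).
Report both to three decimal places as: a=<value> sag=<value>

a=33.625 sag=29.370

seed: a₀ = √(S³/(24(L−S))) = √(83.430³/(24·23.110)) = 32.357710
iter 1: u=1.289183  f(a)=+1.998e+00  f'(a)=-1.680e+00  a ← 32.357710 − (+1.998e+00/-1.680e+00) = 33.546877
iter 2: u=1.243484  f(a)=+1.154e-01  f'(a)=-1.491e+00  a ← 33.546877 − (+1.154e-01/-1.491e+00) = 33.624284
iter 3: u=1.240621  f(a)=+4.375e-04  f'(a)=-1.480e+00  a ← 33.624284 − (+4.375e-04/-1.480e+00) = 33.624579
iter 4: u=1.240610  f(a)=+6.338e-09  f'(a)=-1.480e+00  a ← 33.624579 − (+6.338e-09/-1.480e+00) = 33.624579
iter 5: u=1.240610  f(a)=+0.000e+00  f'(a)=-1.480e+00  a ← 33.624579 − (+0.000e+00/-1.480e+00) = 33.624579
converged: |Δa| < 1e-12 after 5 iterations
sag = a·(cosh(S/(2a)) − 1) = 33.624579·(cosh(1.240610) − 1) = 29.369906
T_max/T_min = cosh(S/(2a)) = 1.873465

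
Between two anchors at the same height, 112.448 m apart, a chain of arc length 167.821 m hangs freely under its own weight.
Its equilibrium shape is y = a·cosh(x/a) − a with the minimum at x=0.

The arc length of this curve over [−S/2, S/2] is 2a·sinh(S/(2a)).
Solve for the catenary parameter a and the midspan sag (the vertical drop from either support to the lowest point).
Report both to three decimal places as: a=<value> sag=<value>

seed: a₀ = √(S³/(24(L−S))) = √(112.448³/(24·55.373)) = 32.709428
iter 1: u=1.718893  f(a)=+8.780e+00  f'(a)=-4.498e+00  a ← 32.709428 − (+8.780e+00/-4.498e+00) = 34.661555
iter 2: u=1.622085  f(a)=+8.474e-01  f'(a)=-3.668e+00  a ← 34.661555 − (+8.474e-01/-3.668e+00) = 34.892591
iter 3: u=1.611345  f(a)=+9.756e-03  f'(a)=-3.584e+00  a ← 34.892591 − (+9.756e-03/-3.584e+00) = 34.895313
iter 4: u=1.611219  f(a)=+1.326e-06  f'(a)=-3.583e+00  a ← 34.895313 − (+1.326e-06/-3.583e+00) = 34.895314
iter 5: u=1.611219  f(a)=+0.000e+00  f'(a)=-3.583e+00  a ← 34.895314 − (+0.000e+00/-3.583e+00) = 34.895314
converged: |Δa| < 1e-12 after 5 iterations
sag = a·(cosh(S/(2a)) − 1) = 34.895314·(cosh(1.611219) − 1) = 55.981828
T_max/T_min = cosh(S/(2a)) = 2.604279

a=34.895 sag=55.982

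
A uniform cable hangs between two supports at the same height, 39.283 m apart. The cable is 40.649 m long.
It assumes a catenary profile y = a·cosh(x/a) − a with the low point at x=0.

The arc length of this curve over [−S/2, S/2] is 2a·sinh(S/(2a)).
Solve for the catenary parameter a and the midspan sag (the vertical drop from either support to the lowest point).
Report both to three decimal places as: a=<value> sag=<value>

a=43.223 sag=4.540

seed: a₀ = √(S³/(24(L−S))) = √(39.283³/(24·1.366)) = 43.000747
iter 1: u=0.456771  f(a)=+1.432e-02  f'(a)=-6.487e-02  a ← 43.000747 − (+1.432e-02/-6.487e-02) = 43.221516
iter 2: u=0.454438  f(a)=+1.110e-04  f'(a)=-6.387e-02  a ← 43.221516 − (+1.110e-04/-6.387e-02) = 43.223254
iter 3: u=0.454420  f(a)=+6.791e-09  f'(a)=-6.386e-02  a ← 43.223254 − (+6.791e-09/-6.386e-02) = 43.223254
iter 4: u=0.454420  f(a)=+7.105e-15  f'(a)=-6.386e-02  a ← 43.223254 − (+7.105e-15/-6.386e-02) = 43.223254
converged: |Δa| < 1e-12 after 4 iterations
sag = a·(cosh(S/(2a)) − 1) = 43.223254·(cosh(0.454420) − 1) = 4.540069
T_max/T_min = cosh(S/(2a)) = 1.105038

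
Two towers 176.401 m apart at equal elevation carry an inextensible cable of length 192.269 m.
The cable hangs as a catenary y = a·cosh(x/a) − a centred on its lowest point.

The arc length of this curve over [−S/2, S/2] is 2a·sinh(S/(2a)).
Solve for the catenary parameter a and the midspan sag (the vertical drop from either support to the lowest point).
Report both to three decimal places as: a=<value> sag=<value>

a=121.644 sag=33.402

seed: a₀ = √(S³/(24(L−S))) = √(176.401³/(24·15.868)) = 120.056270
iter 1: u=0.734660  f(a)=+4.338e-01  f'(a)=-2.789e-01  a ← 120.056270 − (+4.338e-01/-2.789e-01) = 121.611599
iter 2: u=0.725264  f(a)=+8.573e-03  f'(a)=-2.680e-01  a ← 121.611599 − (+8.573e-03/-2.680e-01) = 121.643593
iter 3: u=0.725073  f(a)=+3.499e-06  f'(a)=-2.677e-01  a ← 121.643593 − (+3.499e-06/-2.677e-01) = 121.643606
iter 4: u=0.725073  f(a)=+6.253e-13  f'(a)=-2.677e-01  a ← 121.643606 − (+6.253e-13/-2.677e-01) = 121.643606
converged: |Δa| < 1e-12 after 4 iterations
sag = a·(cosh(S/(2a)) − 1) = 121.643606·(cosh(0.725073) − 1) = 33.401578
T_max/T_min = cosh(S/(2a)) = 1.274586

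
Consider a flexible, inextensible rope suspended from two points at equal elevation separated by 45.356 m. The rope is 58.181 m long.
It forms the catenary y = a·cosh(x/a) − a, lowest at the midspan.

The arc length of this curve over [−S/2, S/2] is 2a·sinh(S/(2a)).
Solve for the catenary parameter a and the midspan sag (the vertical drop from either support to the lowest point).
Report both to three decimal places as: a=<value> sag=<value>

a=18.106 sag=16.159

seed: a₀ = √(S³/(24(L−S))) = √(45.356³/(24·12.825)) = 17.410763
iter 1: u=1.302528  f(a)=+1.133e+00  f'(a)=-1.739e+00  a ← 17.410763 − (+1.133e+00/-1.739e+00) = 18.062321
iter 2: u=1.255542  f(a)=+6.670e-02  f'(a)=-1.540e+00  a ← 18.062321 − (+6.670e-02/-1.540e+00) = 18.105647
iter 3: u=1.252537  f(a)=+2.632e-04  f'(a)=-1.527e+00  a ← 18.105647 − (+2.632e-04/-1.527e+00) = 18.105819
iter 4: u=1.252525  f(a)=+4.134e-09  f'(a)=-1.527e+00  a ← 18.105819 − (+4.134e-09/-1.527e+00) = 18.105819
iter 5: u=1.252525  f(a)=+7.105e-15  f'(a)=-1.527e+00  a ← 18.105819 − (+7.105e-15/-1.527e+00) = 18.105819
converged: |Δa| < 1e-12 after 5 iterations
sag = a·(cosh(S/(2a)) − 1) = 18.105819·(cosh(1.252525) − 1) = 16.159001
T_max/T_min = cosh(S/(2a)) = 1.892476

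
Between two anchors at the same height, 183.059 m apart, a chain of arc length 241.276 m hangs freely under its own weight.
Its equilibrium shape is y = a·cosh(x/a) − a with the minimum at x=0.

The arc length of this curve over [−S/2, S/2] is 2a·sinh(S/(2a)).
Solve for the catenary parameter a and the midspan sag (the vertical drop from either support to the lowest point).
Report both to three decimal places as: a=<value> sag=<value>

seed: a₀ = √(S³/(24(L−S))) = √(183.059³/(24·58.217)) = 66.260712
iter 1: u=1.381354  f(a)=+5.813e+00  f'(a)=-2.116e+00  a ← 66.260712 − (+5.813e+00/-2.116e+00) = 69.007850
iter 2: u=1.326364  f(a)=+3.811e-01  f'(a)=-1.847e+00  a ← 69.007850 − (+3.811e-01/-1.847e+00) = 69.214173
iter 3: u=1.322410  f(a)=+1.892e-03  f'(a)=-1.829e+00  a ← 69.214173 − (+1.892e-03/-1.829e+00) = 69.215208
iter 4: u=1.322390  f(a)=+4.712e-08  f'(a)=-1.829e+00  a ← 69.215208 − (+4.712e-08/-1.829e+00) = 69.215208
iter 5: u=1.322390  f(a)=-2.842e-14  f'(a)=-1.829e+00  a ← 69.215208 − (-2.842e-14/-1.829e+00) = 69.215208
converged: |Δa| < 1e-12 after 5 iterations
sag = a·(cosh(S/(2a)) − 1) = 69.215208·(cosh(1.322390) − 1) = 69.868479
T_max/T_min = cosh(S/(2a)) = 2.009438

a=69.215 sag=69.868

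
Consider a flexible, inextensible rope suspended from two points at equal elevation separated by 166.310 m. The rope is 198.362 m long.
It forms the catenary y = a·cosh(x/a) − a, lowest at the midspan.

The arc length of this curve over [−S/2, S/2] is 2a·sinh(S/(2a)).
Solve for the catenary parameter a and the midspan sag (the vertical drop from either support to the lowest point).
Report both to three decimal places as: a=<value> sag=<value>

seed: a₀ = √(S³/(24(L−S))) = √(166.310³/(24·32.052)) = 77.329350
iter 1: u=1.075336  f(a)=+1.905e+00  f'(a)=-9.289e-01  a ← 77.329350 − (+1.905e+00/-9.289e-01) = 79.380226
iter 2: u=1.047553  f(a)=+7.842e-02  f'(a)=-8.538e-01  a ← 79.380226 − (+7.842e-02/-8.538e-01) = 79.472066
iter 3: u=1.046342  f(a)=+1.455e-04  f'(a)=-8.507e-01  a ← 79.472066 − (+1.455e-04/-8.507e-01) = 79.472237
iter 4: u=1.046340  f(a)=+5.030e-10  f'(a)=-8.507e-01  a ← 79.472237 − (+5.030e-10/-8.507e-01) = 79.472237
iter 5: u=1.046340  f(a)=+0.000e+00  f'(a)=-8.507e-01  a ← 79.472237 − (+0.000e+00/-8.507e-01) = 79.472237
converged: |Δa| < 1e-12 after 5 iterations
sag = a·(cosh(S/(2a)) − 1) = 79.472237·(cosh(1.046340) − 1) = 47.621064
T_max/T_min = cosh(S/(2a)) = 1.599216

a=79.472 sag=47.621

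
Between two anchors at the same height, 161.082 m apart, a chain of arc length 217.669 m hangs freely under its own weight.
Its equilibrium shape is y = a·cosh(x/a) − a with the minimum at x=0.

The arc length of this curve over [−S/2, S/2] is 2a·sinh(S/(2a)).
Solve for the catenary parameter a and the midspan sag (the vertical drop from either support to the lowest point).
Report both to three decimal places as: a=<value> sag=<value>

seed: a₀ = √(S³/(24(L−S))) = √(161.082³/(24·56.587)) = 55.476182
iter 1: u=1.451812  f(a)=+6.272e+00  f'(a)=-2.504e+00  a ← 55.476182 − (+6.272e+00/-2.504e+00) = 57.981192
iter 2: u=1.389088  f(a)=+4.498e-01  f'(a)=-2.156e+00  a ← 57.981192 − (+4.498e-01/-2.156e+00) = 58.189799
iter 3: u=1.384109  f(a)=+2.709e-03  f'(a)=-2.130e+00  a ← 58.189799 − (+2.709e-03/-2.130e+00) = 58.191070
iter 4: u=1.384078  f(a)=+9.957e-08  f'(a)=-2.130e+00  a ← 58.191070 − (+9.957e-08/-2.130e+00) = 58.191070
iter 5: u=1.384078  f(a)=+2.842e-14  f'(a)=-2.130e+00  a ← 58.191070 − (+2.842e-14/-2.130e+00) = 58.191070
converged: |Δa| < 1e-12 after 5 iterations
sag = a·(cosh(S/(2a)) − 1) = 58.191070·(cosh(1.384078) − 1) = 65.223471
T_max/T_min = cosh(S/(2a)) = 2.120850

a=58.191 sag=65.223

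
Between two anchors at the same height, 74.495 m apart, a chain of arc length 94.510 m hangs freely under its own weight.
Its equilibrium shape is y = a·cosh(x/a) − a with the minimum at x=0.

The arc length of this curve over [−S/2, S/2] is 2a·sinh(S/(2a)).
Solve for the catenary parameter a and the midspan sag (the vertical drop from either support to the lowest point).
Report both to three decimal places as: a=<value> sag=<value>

seed: a₀ = √(S³/(24(L−S))) = √(74.495³/(24·20.015)) = 29.336430
iter 1: u=1.269667  f(a)=+1.677e+00  f'(a)=-1.598e+00  a ← 29.336430 − (+1.677e+00/-1.598e+00) = 30.385919
iter 2: u=1.225814  f(a)=+9.417e-02  f'(a)=-1.423e+00  a ← 30.385919 − (+9.417e-02/-1.423e+00) = 30.452112
iter 3: u=1.223150  f(a)=+3.362e-04  f'(a)=-1.413e+00  a ← 30.452112 − (+3.362e-04/-1.413e+00) = 30.452350
iter 4: u=1.223140  f(a)=+4.319e-09  f'(a)=-1.412e+00  a ← 30.452350 − (+4.319e-09/-1.412e+00) = 30.452350
iter 5: u=1.223140  f(a)=-1.421e-14  f'(a)=-1.412e+00  a ← 30.452350 − (-1.421e-14/-1.412e+00) = 30.452350
converged: |Δa| < 1e-12 after 5 iterations
sag = a·(cosh(S/(2a)) − 1) = 30.452350·(cosh(1.223140) − 1) = 25.764913
T_max/T_min = cosh(S/(2a)) = 1.846073

a=30.452 sag=25.765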